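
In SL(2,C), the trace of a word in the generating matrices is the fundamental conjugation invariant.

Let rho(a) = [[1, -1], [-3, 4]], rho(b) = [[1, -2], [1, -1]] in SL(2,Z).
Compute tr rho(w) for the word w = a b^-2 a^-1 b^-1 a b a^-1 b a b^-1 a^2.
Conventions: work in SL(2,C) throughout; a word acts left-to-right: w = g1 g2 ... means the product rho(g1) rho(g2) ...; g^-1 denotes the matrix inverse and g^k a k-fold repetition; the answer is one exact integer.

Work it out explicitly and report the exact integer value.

rho(a) = [[1, -1], [-3, 4]]
... * rho(b^-1) = [[-1, 2], [-1, 1]]  ->  [[0, 1], [-1, -2]]
... * rho(b^-1) = [[-1, 2], [-1, 1]]  ->  [[-1, 1], [3, -4]]
... * rho(a^-1) = [[4, 1], [3, 1]]  ->  [[-1, 0], [0, -1]]
... * rho(b^-1) = [[-1, 2], [-1, 1]]  ->  [[1, -2], [1, -1]]
... * rho(a) = [[1, -1], [-3, 4]]  ->  [[7, -9], [4, -5]]
... * rho(b) = [[1, -2], [1, -1]]  ->  [[-2, -5], [-1, -3]]
... * rho(a^-1) = [[4, 1], [3, 1]]  ->  [[-23, -7], [-13, -4]]
... * rho(b) = [[1, -2], [1, -1]]  ->  [[-30, 53], [-17, 30]]
... * rho(a) = [[1, -1], [-3, 4]]  ->  [[-189, 242], [-107, 137]]
... * rho(b^-1) = [[-1, 2], [-1, 1]]  ->  [[-53, -136], [-30, -77]]
... * rho(a) = [[1, -1], [-3, 4]]  ->  [[355, -491], [201, -278]]
... * rho(a) = [[1, -1], [-3, 4]]  ->  [[1828, -2319], [1035, -1313]]
tr = 1828 + -1313 = 515

515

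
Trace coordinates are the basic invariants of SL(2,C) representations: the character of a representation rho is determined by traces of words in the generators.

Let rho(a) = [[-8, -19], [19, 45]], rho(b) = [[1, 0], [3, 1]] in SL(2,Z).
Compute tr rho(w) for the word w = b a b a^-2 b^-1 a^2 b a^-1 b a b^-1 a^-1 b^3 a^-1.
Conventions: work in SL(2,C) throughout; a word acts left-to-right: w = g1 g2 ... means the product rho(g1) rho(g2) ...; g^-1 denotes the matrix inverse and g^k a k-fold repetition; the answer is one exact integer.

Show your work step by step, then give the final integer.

rho(b) = [[1, 0], [3, 1]]
... * rho(a) = [[-8, -19], [19, 45]]  ->  [[-8, -19], [-5, -12]]
... * rho(b) = [[1, 0], [3, 1]]  ->  [[-65, -19], [-41, -12]]
... * rho(a^-1) = [[45, 19], [-19, -8]]  ->  [[-2564, -1083], [-1617, -683]]
... * rho(a^-1) = [[45, 19], [-19, -8]]  ->  [[-94803, -40052], [-59788, -25259]]
... * rho(b^-1) = [[1, 0], [-3, 1]]  ->  [[25353, -40052], [15989, -25259]]
... * rho(a) = [[-8, -19], [19, 45]]  ->  [[-963812, -2284047], [-607833, -1440446]]
... * rho(a) = [[-8, -19], [19, 45]]  ->  [[-35686397, -84469687], [-22505810, -53271243]]
... * rho(b) = [[1, 0], [3, 1]]  ->  [[-289095458, -84469687], [-182319539, -53271243]]
... * rho(a^-1) = [[45, 19], [-19, -8]]  ->  [[-11404371557, -4817056206], [-7192225638, -3037901297]]
... * rho(b) = [[1, 0], [3, 1]]  ->  [[-25855540175, -4817056206], [-16305929529, -3037901297]]
... * rho(a) = [[-8, -19], [19, 45]]  ->  [[115320253486, 274487734055], [72727311589, 173107102686]]
... * rho(b^-1) = [[1, 0], [-3, 1]]  ->  [[-708142948679, 274487734055], [-446593996469, 173107102686]]
... * rho(a^-1) = [[45, 19], [-19, -8]]  ->  [[-37081699637600, -15650617897341], [-23385764792139, -9870142754399]]
... * rho(b) = [[1, 0], [3, 1]]  ->  [[-84033553329623, -15650617897341], [-52996193055336, -9870142754399]]
... * rho(b) = [[1, 0], [3, 1]]  ->  [[-130985407021646, -15650617897341], [-82606621318533, -9870142754399]]
... * rho(b) = [[1, 0], [3, 1]]  ->  [[-177937260713669, -15650617897341], [-112217049581730, -9870142754399]]
... * rho(a^-1) = [[45, 19], [-19, -8]]  ->  [[-7709814992065626, -3255603010380983], [-4862234518844269, -2053162800017678]]
tr = -7709814992065626 + -2053162800017678 = -9762977792083304

-9762977792083304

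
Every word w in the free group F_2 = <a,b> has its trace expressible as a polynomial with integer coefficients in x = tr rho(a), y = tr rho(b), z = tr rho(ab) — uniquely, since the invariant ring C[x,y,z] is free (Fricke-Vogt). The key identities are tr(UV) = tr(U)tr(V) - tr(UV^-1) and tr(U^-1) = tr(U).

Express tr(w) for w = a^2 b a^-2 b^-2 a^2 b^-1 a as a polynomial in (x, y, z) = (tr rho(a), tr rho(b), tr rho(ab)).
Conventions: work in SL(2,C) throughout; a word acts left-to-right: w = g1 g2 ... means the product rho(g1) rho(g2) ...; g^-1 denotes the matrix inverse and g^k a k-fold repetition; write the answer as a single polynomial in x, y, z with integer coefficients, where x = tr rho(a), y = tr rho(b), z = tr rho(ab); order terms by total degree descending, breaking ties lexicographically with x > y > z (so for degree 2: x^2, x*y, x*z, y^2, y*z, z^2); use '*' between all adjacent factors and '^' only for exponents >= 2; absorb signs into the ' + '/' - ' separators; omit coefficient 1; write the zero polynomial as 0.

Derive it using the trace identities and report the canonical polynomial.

-x^6*y^3*z + x^7*y^2 + x^5*y^4 + 2*x^5*y^2*z^2 - x^6*y*z + x^4*y^3*z - x^4*y*z^3 - 6*x^5*y^2 - 2*x^3*y^4 - 3*x^3*y^2*z^2 + 5*x^4*y*z + x^2*y*z^3 + 10*x^3*y^2 + x*y^4 + x*y^2*z^2 - 5*x^2*y*z - x^3 - 6*x*y^2 + y*z + 3*x

tr(b a^2) = tr(a) tr(b a) - tr(b)  (reduce the a square) = x*z - y
use: tr(b a^3) = tr(a) tr(b a^2) - tr(b a)  (reduce the a square) = x^2*z - x*y - z
tr(a^4 b) = tr(a) tr(b a^3) - tr(b a^2)  (reduce the a square) = x^3*z - x^2*y - 2*x*z + y
apply: tr(a^5 b) = tr(a) tr(a b a^3) - tr(a b a^2)  (reduce the a square) = x^4*z - x^3*y - 3*x^2*z + 2*x*y + z
use: tr(a^2) = tr(a) tr(a) - tr(1)  (reduce the a square) = x^2 - 2
apply: tr(a^3) = tr(a) tr(a^2) - tr(a)  (reduce the a square) = x^3 - 3*x
tr(a^4) = tr(a) tr(a^3) - tr(a^2)  (reduce the a square) = x^4 - 4*x^2 + 2
apply: tr(a^5) = tr(a) tr(a^4) - tr(a^3)  (reduce the a square) = x^5 - 5*x^3 + 5*x
tr(b a^5 b) = tr(b) tr(a^5 b) - tr(a^5)  (reduce the b square) = x^4*y*z - x^5 - x^3*y^2 - 3*x^2*y*z + 5*x^3 + 2*x*y^2 + y*z - 5*x
tr(b a b a) = tr(b a) tr(b a) - tr(1)  (split on b) = z^2 - 2
apply: tr(b a b) = tr(b) tr(a b) - tr(a)  (reduce the b square) = y*z - x
tr(b a b a^2) = tr(a) tr(b a b a) - tr(b a b)  (reduce the a square) = x*z^2 - y*z - x
tr(a b a b a^2) = tr(a) tr(b a b a^2) - tr(b a b a)  (reduce the a square) = x^2*z^2 - x*y*z - x^2 - z^2 + 2
tr(a b a b a^3) = tr(a) tr(a b a b a^2) - tr(a b a b a)  (reduce the a square) = x^3*z^2 - x^2*y*z - x^3 - 2*x*z^2 + y*z + 3*x
tr(b a^5 b a) = tr(a) tr(a b a b a^3) - tr(a b a b a^2)  (reduce the a square) = x^4*z^2 - x^3*y*z - x^4 - 3*x^2*z^2 + 2*x*y*z + 4*x^2 + z^2 - 2
apply: tr(a^5 b a^-1 b) = tr(b a^5 b) tr(a) - tr(b a^5 b a)  (eliminate a^-1) = x^5*y*z - x^6 - x^4*y^2 - x^4*z^2 - 2*x^3*y*z + 6*x^4 + 2*x^2*y^2 + 3*x^2*z^2 - x*y*z - 9*x^2 - z^2 + 2
tr(a^3 b a^-1 b^-1 a^2) = tr(a^5 b a^-1) tr(b) - tr(a^5 b a^-1 b)  (eliminate b^-1) = -x^5*y*z + x^6 + x^4*y^2 + x^4*z^2 + 3*x^3*y*z - 6*x^4 - 3*x^2*y^2 - 3*x^2*z^2 - x*y*z + 9*x^2 + y^2 + z^2 - 2
apply: tr(b a^3 b^2 a) = tr(b) tr(a b a^3 b) - tr(a b a^3)  (reduce the b square) = x^2*y*z^2 - x^3*z - x*y^2*z - y*z^2 + 2*x*z + y
use: tr(b^3 a) = tr(b) tr(a b^2) - tr(a b)  (reduce the b square) = y^2*z - x*y - z
use: tr(b^2) = tr(b) tr(b) - tr(1)  (reduce the b square) = y^2 - 2
use: tr(b^3) = tr(b) tr(b^2) - tr(b)  (reduce the b square) = y^3 - 3*y
tr(a b^3 a) = tr(a) tr(b^3 a) - tr(b^3)  (reduce the a square) = x*y^2*z - x^2*y - y^3 - x*z + 3*y
tr(b a^3 b^2) = tr(a) tr(a b^3 a) - tr(a b^3)  (reduce the a square) = x^2*y^2*z - x^3*y - x*y^3 - x^2*z - y^2*z + 4*x*y + z
tr(b a^2 b a^3 b) = tr(a) tr(b a^3 b^2 a) - tr(b a^3 b^2)  (reduce the a square) = x^3*y*z^2 - x^4*z - 2*x^2*y^2*z + x^3*y + x*y^3 - x*y*z^2 + 3*x^2*z + y^2*z - 3*x*y - z
apply: tr(b a b a b a) = tr(a b a b) tr(a b) - tr(b a)  (split on a) = z^3 - 3*z
tr(b a b a b) = tr(b) tr(a b a b) - tr(a b a)  (reduce the b square) = y*z^2 - x*z - y
tr(a b a b a b a) = tr(a) tr(b a b a b a) - tr(b a b a b)  (reduce the a square) = x*z^3 - y*z^2 - 2*x*z + y
use: tr(b a^3 b a b a) = tr(a) tr(a b a b a b a) - tr(a b a b a b)  (reduce the a square) = x^2*z^3 - x*y*z^2 - 2*x^2*z - z^3 + x*y + 3*z
use: tr(b a^3 b a b) = tr(b) tr(a^3 b a b) - tr(a^3 b a)  (reduce the b square) = x^2*y*z^2 - x^3*z - x*y^2*z - y*z^2 + 2*x*z + y
tr(b a^2 b a^3 b a) = tr(a) tr(b a^3 b a b a) - tr(b a^3 b a b)  (reduce the a square) = x^3*z^3 - 2*x^2*y*z^2 - x^3*z + x*y^2*z - x*z^3 + x^2*y + y*z^2 + x*z - y
apply: tr(a^2 b a^3 b a^-1 b) = tr(b a^2 b a^3 b) tr(a) - tr(b a^2 b a^3 b a)  (eliminate a^-1) = x^4*y*z^2 - x^5*z - 2*x^3*y^2*z - x^3*z^3 + x^4*y + x^2*y^3 + x^2*y*z^2 + 4*x^3*z + x*z^3 - 4*x^2*y - y*z^2 - 2*x*z + y
tr(a^3 b a^-1 b^-1 a^2 b) = tr(a^2 b a^3 b a^-1) tr(b) - tr(a^2 b a^3 b a^-1 b)  (eliminate b^-1) = -x^4*y*z^2 + x^5*z + 2*x^3*y^2*z + x^3*z^3 - x^4*y - x^2*y^3 - 4*x^3*z - x*y^2*z - x*z^3 + 3*x^2*y + 2*x*z + y
tr(a^2 b^-1 a^3 b a^-1 b^-1) = tr(a^3 b a^-1 b^-1 a^2) tr(b) - tr(a^3 b a^-1 b^-1 a^2 b)  (eliminate b^-1) = -x^5*y^2*z + x^6*y + x^4*y^3 + 2*x^4*y*z^2 - x^5*z + x^3*y^2*z - x^3*z^3 - 5*x^4*y - 2*x^2*y^3 - 3*x^2*y*z^2 + 4*x^3*z + x*z^3 + 6*x^2*y + y^3 + y*z^2 - 2*x*z - 3*y
tr(a b^-1 a^3 b) = tr(a^3 b a) tr(b) - tr(a^3 b a b)  (eliminate b^-1) = x^3*y*z - x^2*y^2 - x^2*z^2 - x*y*z + x^2 + y^2 + z^2 - 2
apply: tr(b^-2 a^2 b^-1 a^3 b a^-1) = tr(a^2 b^-1 a^3 b a^-1 b^-1) tr(b) - tr(a^2 b^-1 a^3 b a^-1)  (eliminate b^-1) = -x^5*y^3*z + x^6*y^2 + x^4*y^4 + 2*x^4*y^2*z^2 - x^5*y*z + x^3*y^3*z - x^3*y*z^3 - 5*x^4*y^2 - 2*x^2*y^4 - 3*x^2*y^2*z^2 + 3*x^3*y*z + x*y*z^3 + 7*x^2*y^2 + x^2*z^2 + y^4 + y^2*z^2 - x*y*z - x^2 - 4*y^2 - z^2 + 2
apply: tr(a^2 b^-1 a^3) = tr(a^5) tr(b) - tr(a^5 b)  (eliminate b^-1) = x^5*y - x^4*z - 4*x^3*y + 3*x^2*z + 3*x*y - z
apply: tr(b a^3 b) = tr(b) tr(a^3 b) - tr(a^3)  (reduce the b square) = x^2*y*z - x^3 - x*y^2 - y*z + 3*x
tr(a^3 b a^2 b) = tr(a) tr(b a^3 b a) - tr(b a^3 b)  (reduce the a square) = x^3*z^2 - 2*x^2*y*z + x*y^2 - x*z^2 + y*z - x
apply: tr(a^2 b^-1 a^3 b) = tr(a^3 b a^2) tr(b) - tr(a^3 b a^2 b)  (eliminate b^-1) = x^4*y*z - x^3*y^2 - x^3*z^2 - x^2*y*z + x*y^2 + x*z^2 + x
use: tr(b^-1 a^2 b^-1 a^3) = tr(a^2 b^-1 a^3) tr(b) - tr(a^2 b^-1 a^3 b)  (eliminate b^-1) = x^5*y^2 - 2*x^4*y*z - 3*x^3*y^2 + x^3*z^2 + 4*x^2*y*z + 2*x*y^2 - x*z^2 - y*z - x
apply: tr(a^2 b a^-2 b^-2 a^2 b^-1 a) = tr(b^-2 a^2 b^-1 a^3 b a^-1) tr(a) - tr(b^-2 a^2 b^-1 a^3 b)  (eliminate a^-1) = -x^6*y^3*z + x^7*y^2 + x^5*y^4 + 2*x^5*y^2*z^2 - x^6*y*z + x^4*y^3*z - x^4*y*z^3 - 6*x^5*y^2 - 2*x^3*y^4 - 3*x^3*y^2*z^2 + 5*x^4*y*z + x^2*y*z^3 + 10*x^3*y^2 + x*y^4 + x*y^2*z^2 - 5*x^2*y*z - x^3 - 6*x*y^2 + y*z + 3*x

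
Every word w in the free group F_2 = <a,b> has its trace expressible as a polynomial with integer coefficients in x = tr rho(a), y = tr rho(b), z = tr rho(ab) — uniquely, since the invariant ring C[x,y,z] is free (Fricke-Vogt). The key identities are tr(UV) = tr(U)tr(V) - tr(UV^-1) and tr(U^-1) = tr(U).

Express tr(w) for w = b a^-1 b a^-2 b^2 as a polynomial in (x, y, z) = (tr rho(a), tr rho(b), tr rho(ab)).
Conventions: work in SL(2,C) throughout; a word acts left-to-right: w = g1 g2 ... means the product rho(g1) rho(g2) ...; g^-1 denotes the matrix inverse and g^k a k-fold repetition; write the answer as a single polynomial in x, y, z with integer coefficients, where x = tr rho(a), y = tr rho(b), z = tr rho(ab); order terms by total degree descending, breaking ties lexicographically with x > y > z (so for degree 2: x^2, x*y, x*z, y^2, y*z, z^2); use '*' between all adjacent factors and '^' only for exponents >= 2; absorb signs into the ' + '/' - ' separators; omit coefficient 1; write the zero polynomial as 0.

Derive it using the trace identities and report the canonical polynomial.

x^3*y^4 - 2*x^2*y^3*z - 2*x^3*y^2 - x*y^4 + x*y^2*z^2 + 3*x^2*y*z + y^3*z + 2*x*y^2 - x*z^2 - 2*y*z + x

trace(b^2) = trace(b)*trace(b) - trace(1)  (reduce the b square) = y^2 - 2
trace(b^3) = trace(b)*trace(b^2) - trace(b)  (reduce the b square) = y^3 - 3*y
next, trace(b^4) = trace(b)*trace(b^3) - trace(b^2)  (reduce the b square) = y^4 - 4*y^2 + 2
next, trace(a b^2) = trace(b)*trace(a b) - trace(a)  (reduce the b square) = y*z - x
trace(a b^3) = trace(b)*trace(a b^2) - trace(a b)  (reduce the b square) = y^2*z - x*y - z
trace(b^4 a) = trace(b)*trace(a b^3) - trace(a b^2)  (reduce the b square) = y^3*z - x*y^2 - 2*y*z + x
and trace(a^-1 b^4) = trace(b^4)*trace(a) - trace(b^4 a)  (eliminate a^-1) = x*y^4 - y^3*z - 3*x*y^2 + 2*y*z + x
trace(b a^-2 b^3) = trace(a^-1 b^4)*trace(a) - trace(a^-1 b^4 a)  (eliminate a^-1) = x^2*y^4 - x*y^3*z - 3*x^2*y^2 - y^4 + 2*x*y*z + x^2 + 4*y^2 - 2
trace(a b a b) = trace(a b)*trace(a b) - trace(1)  (split on a) = z^2 - 2
and trace(a b a) = trace(a)*trace(b a) - trace(b)  (reduce the a square) = x*z - y
and trace(a b a b^2) = trace(b)*trace(a b a b) - trace(a b a)  (reduce the b square) = y*z^2 - x*z - y
trace(b^3 a b a) = trace(b)*trace(a b a b^2) - trace(a b a b)  (reduce the b square) = y^2*z^2 - x*y*z - y^2 - z^2 + 2
next, trace(a^-1 b^3 a b) = trace(b^3 a b)*trace(a) - trace(b^3 a b a)  (eliminate a^-1) = x*y^3*z - x^2*y^2 - y^2*z^2 - x*y*z + x^2 + y^2 + z^2 - 2
trace(b a^-2 b^3 a) = trace(a^-1 b^3 a b)*trace(a) - trace(a^-1 b^3 a b a)  (eliminate a^-1) = x^2*y^3*z - x^3*y^2 - x*y^2*z^2 - x^2*y*z - y^3*z + x^3 + 2*x*y^2 + x*z^2 + 2*y*z - 3*x
trace(b a^-1 b a^-2 b^2) = trace(b a^-2 b^3)*trace(a) - trace(b a^-2 b^3 a)  (eliminate a^-1) = x^3*y^4 - 2*x^2*y^3*z - 2*x^3*y^2 - x*y^4 + x*y^2*z^2 + 3*x^2*y*z + y^3*z + 2*x*y^2 - x*z^2 - 2*y*z + x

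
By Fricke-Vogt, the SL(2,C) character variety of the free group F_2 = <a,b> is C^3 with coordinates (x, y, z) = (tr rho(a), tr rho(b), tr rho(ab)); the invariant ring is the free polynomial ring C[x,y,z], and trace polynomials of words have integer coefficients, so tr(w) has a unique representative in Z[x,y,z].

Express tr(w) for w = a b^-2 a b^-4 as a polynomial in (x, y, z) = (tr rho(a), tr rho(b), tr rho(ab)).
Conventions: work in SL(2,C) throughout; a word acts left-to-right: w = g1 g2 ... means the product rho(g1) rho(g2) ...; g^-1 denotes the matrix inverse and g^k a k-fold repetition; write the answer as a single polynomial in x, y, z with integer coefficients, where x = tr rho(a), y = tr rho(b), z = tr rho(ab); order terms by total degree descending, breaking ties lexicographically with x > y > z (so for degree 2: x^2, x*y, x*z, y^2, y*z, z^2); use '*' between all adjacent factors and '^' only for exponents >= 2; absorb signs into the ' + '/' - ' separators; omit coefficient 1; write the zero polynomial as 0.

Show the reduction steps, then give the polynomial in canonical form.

x^2*y^6 - 2*x*y^5*z - 4*x^2*y^4 + y^4*z^2 + 6*x*y^3*z + 4*x^2*y^2 - 2*y^2*z^2 - 3*x*y*z - x^2 - y^2 + 2

tr(a^2) = tr(a) tr(a) - tr(1)   [square of a] = x^2 - 2
so tr(a^2 b) = tr(a) tr(b a) - tr(b)   [square of a] = x*z - y
so tr(b^-1 a^2) = tr(a^2) tr(b) - tr(a^2 b)   [inverse elimination on b] = x^2*y - x*z - y
so tr(a^2 b^-2) = tr(b^-1 a^2) tr(b) - tr(b^-1 a^2 b)   [inverse elimination on b] = x^2*y^2 - x*y*z - x^2 - y^2 + 2
so tr(a b^-3 a) = tr(a^2 b^-2) tr(b) - tr(a^2 b^-1)   [inverse elimination on b] = x^2*y^3 - x*y^2*z - 2*x^2*y - y^3 + x*z + 3*y
tr(a b a b) = tr(b a) tr(b a) - tr(1)   [split at a repeated b] = z^2 - 2
tr(b^-1 a b a) = tr(a b a) tr(b) - tr(a b a b)   [inverse elimination on b] = x*y*z - y^2 - z^2 + 2
reduce: tr(a b a b^-2) = tr(b^-1 a b a) tr(b) - tr(b^-1 a b a b)   [inverse elimination on b] = x*y^2*z - y^3 - y*z^2 - x*z + 3*y
reduce: tr(a b^-3 a b) = tr(a b a b^-2) tr(b) - tr(a b a b^-1)   [inverse elimination on b] = x*y^3*z - y^4 - y^2*z^2 - 2*x*y*z + 4*y^2 + z^2 - 2
tr(b^-3 a b^-1 a) = tr(a b^-3 a) tr(b) - tr(a b^-3 a b)   [inverse elimination on b] = x^2*y^4 - 2*x*y^3*z - 2*x^2*y^2 + y^2*z^2 + 3*x*y*z - y^2 - z^2 + 2
tr(a b^-1 a b^-1) = tr(a b^-1 a) tr(b) - tr(a b^-1 a b)   [inverse elimination on b] = x^2*y^2 - 2*x*y*z + z^2 - 2
reduce: tr(b^-2 a b^-1 a) = tr(a b^-1 a b^-1) tr(b) - tr(a b^-1 a)   [inverse elimination on b] = x^2*y^3 - 2*x*y^2*z - x^2*y + y*z^2 + x*z - y
tr(a b^-4 a b^-1) = tr(b^-3 a b^-1 a) tr(b) - tr(b^-3 a b^-1 a b)   [inverse elimination on b] = x^2*y^5 - 2*x*y^4*z - 3*x^2*y^3 + y^3*z^2 + 5*x*y^2*z + x^2*y - y^3 - 2*y*z^2 - x*z + 3*y
reduce: tr(a b^-4 a) = tr(b^-3 a^2) tr(b) - tr(b^-3 a^2 b)   [inverse elimination on b] = x^2*y^4 - x*y^3*z - 3*x^2*y^2 - y^4 + 2*x*y*z + x^2 + 4*y^2 - 2
tr(a b^-2 a b^-4) = tr(a b^-4 a b^-1) tr(b) - tr(a b^-4 a)   [inverse elimination on b] = x^2*y^6 - 2*x*y^5*z - 4*x^2*y^4 + y^4*z^2 + 6*x*y^3*z + 4*x^2*y^2 - 2*y^2*z^2 - 3*x*y*z - x^2 - y^2 + 2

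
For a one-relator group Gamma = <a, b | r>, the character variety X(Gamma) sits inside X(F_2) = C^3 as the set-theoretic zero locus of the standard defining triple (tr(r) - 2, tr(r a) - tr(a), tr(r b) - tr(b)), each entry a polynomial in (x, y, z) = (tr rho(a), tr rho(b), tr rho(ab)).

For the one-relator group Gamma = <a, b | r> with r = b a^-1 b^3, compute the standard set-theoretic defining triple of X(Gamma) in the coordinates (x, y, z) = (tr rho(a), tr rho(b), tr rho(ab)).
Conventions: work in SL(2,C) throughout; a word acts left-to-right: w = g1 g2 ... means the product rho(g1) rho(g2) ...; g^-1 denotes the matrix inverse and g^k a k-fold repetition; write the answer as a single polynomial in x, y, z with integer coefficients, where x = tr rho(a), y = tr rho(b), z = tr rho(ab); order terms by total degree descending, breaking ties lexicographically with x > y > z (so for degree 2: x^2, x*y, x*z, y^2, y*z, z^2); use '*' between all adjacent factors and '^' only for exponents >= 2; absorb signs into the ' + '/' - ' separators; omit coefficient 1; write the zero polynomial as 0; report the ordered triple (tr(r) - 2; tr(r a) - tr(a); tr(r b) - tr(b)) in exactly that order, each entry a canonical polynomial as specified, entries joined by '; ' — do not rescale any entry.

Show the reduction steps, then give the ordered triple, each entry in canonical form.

x*y^4 - y^3*z - 3*x*y^2 + 2*y*z + x - 2; x*y^3*z - x^2*y^2 - y^2*z^2 - x*y*z + x^2 + y^2 + z^2 - x - 2; x*y^5 - y^4*z - 4*x*y^3 + 3*y^2*z + 3*x*y - y - z

tr(b^2) = tr(b) tr(b) - tr(1) = y^2 - 2
tr(b^3) = tr(b) tr(b^2) - tr(b) = y^3 - 3*y
and tr(b^4) = tr(b) tr(b^3) - tr(b^2) = y^4 - 4*y^2 + 2
and tr(b a b) = tr(b) tr(a b) - tr(a) = y*z - x
tr(b^2 a b) = tr(b) tr(b a b) - tr(b a) = y^2*z - x*y - z
tr(b^4 a) = tr(b) tr(b^2 a b) - tr(b^2 a) = y^3*z - x*y^2 - 2*y*z + x
and tr(b a^-1 b^3) = tr(b^4) tr(a) - tr(b^4 a) = x*y^4 - y^3*z - 3*x*y^2 + 2*y*z + x
and tr(a b a b) = tr(b a) tr(b a) - tr(1)   [split at repeated b] = z^2 - 2
tr(a b a) = tr(a) tr(b a) - tr(b) = x*z - y
next, tr(b a b a b) = tr(b) tr(a b a b) - tr(a b a) = y*z^2 - x*z - y
tr(b^3 a b a) = tr(b) tr(b a b a b) - tr(b a b a) = y^2*z^2 - x*y*z - y^2 - z^2 + 2
and tr(b a^-1 b^3 a) = tr(b^3 a b) tr(a) - tr(b^3 a b a) = x*y^3*z - x^2*y^2 - y^2*z^2 - x*y*z + x^2 + y^2 + z^2 - 2
next, tr(b^5) = tr(b) tr(b^4) - tr(b^3) = y^5 - 5*y^3 + 5*y
tr(b^5 a) = tr(b) tr(a b^4) - tr(a b^3) = y^4*z - x*y^3 - 3*y^2*z + 2*x*y + z
and tr(b a^-1 b^4) = tr(b^5) tr(a) - tr(b^5 a) = x*y^5 - y^4*z - 4*x*y^3 + 3*y^2*z + 3*x*y - z
assemble the triple (tr(r) - 2; tr(r a) - x; tr(r b) - y)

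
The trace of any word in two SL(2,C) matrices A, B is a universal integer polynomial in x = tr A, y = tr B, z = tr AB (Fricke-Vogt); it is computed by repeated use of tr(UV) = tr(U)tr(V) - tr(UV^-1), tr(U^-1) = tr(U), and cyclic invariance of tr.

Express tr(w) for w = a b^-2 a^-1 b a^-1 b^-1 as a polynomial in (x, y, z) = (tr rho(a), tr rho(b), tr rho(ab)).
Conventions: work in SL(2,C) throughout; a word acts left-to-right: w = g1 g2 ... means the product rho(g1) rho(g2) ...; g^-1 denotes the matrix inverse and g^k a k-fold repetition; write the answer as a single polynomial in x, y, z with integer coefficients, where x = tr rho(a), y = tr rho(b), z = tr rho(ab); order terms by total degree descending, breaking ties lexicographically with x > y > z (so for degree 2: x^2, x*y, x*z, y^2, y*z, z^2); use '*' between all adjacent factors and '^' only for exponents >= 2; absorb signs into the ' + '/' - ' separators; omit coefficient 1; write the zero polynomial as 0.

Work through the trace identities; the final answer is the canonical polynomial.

x^2*y^3*z - x^3*y^2 - x*y^4 - 2*x*y^2*z^2 + x^2*y*z + y^3*z + y*z^3 + 4*x*y^2 - 3*y*z - x

reduce: tr(a^-1) = tr(a) = x
tr(b^2 a) = tr(b)*tr(a b) - tr(a)  (reduce the b square) = y*z - x
so tr(b^2) = tr(b)*tr(b) - tr(1)  (reduce the b square) = y^2 - 2
tr(a b^2 a) = tr(a)*tr(b^2 a) - tr(b^2)  (reduce the a square) = x*y*z - x^2 - y^2 + 2
so tr(a b a b) = tr(b a)*tr(b a) - tr(1)  (split on b) = z^2 - 2
tr(a b a) = tr(a)*tr(b a) - tr(b)  (reduce the a square) = x*z - y
so tr(a b^2 a b) = tr(b)*tr(a b a b) - tr(a b a)  (reduce the b square) = y*z^2 - x*z - y
so tr(b a b^-1 a b) = tr(a b^2 a)*tr(b) - tr(a b^2 a b)  (eliminate b^-1) = x*y^2*z - x^2*y - y^3 - y*z^2 + x*z + 3*y
tr(a b a b a) = tr(a)*tr(b a b a) - tr(b a b)  (reduce the a square) = x*z^2 - y*z - x
tr(a b a b a b) = tr(b a b a)*tr(b a) - tr(a b)  (split on b) = z^3 - 3*z
so tr(b a b^-1 a b a) = tr(a b a b a)*tr(b) - tr(a b a b a b)  (eliminate b^-1) = x*y*z^2 - y^2*z - z^3 - x*y + 3*z
so tr(b a^-1 b a b^-1 a) = tr(b a b^-1 a b)*tr(a) - tr(b a b^-1 a b a)  (eliminate a^-1) = x^2*y^2*z - x^3*y - x*y^3 - 2*x*y*z^2 + x^2*z + y^2*z + z^3 + 4*x*y - 3*z
reduce: tr(a b^-1 a^-1 b a^-1 b) = tr(b a^-1 b a b^-1)*tr(a) - tr(b a^-1 b a b^-1 a)  (eliminate a^-1) = -x^2*y^2*z + x^3*y + x*y^3 + 2*x*y*z^2 - x^2*z - y^2*z - z^3 - 3*x*y + 3*z
so tr(a^-1 b a^-1 b^-1 a b^-1) = tr(a b^-1 a^-1 b a^-1)*tr(b) - tr(a b^-1 a^-1 b a^-1 b)  (eliminate b^-1) = x^2*y^2*z - x^3*y - x*y^3 - 2*x*y*z^2 + x^2*z + y^2*z + z^3 + 4*x*y - 3*z
so tr(a b^-2 a^-1 b a^-1 b^-1) = tr(a^-1 b a^-1 b^-1 a b^-1)*tr(b) - tr(a^-1 b a^-1 b^-1 a)  (eliminate b^-1) = x^2*y^3*z - x^3*y^2 - x*y^4 - 2*x*y^2*z^2 + x^2*y*z + y^3*z + y*z^3 + 4*x*y^2 - 3*y*z - x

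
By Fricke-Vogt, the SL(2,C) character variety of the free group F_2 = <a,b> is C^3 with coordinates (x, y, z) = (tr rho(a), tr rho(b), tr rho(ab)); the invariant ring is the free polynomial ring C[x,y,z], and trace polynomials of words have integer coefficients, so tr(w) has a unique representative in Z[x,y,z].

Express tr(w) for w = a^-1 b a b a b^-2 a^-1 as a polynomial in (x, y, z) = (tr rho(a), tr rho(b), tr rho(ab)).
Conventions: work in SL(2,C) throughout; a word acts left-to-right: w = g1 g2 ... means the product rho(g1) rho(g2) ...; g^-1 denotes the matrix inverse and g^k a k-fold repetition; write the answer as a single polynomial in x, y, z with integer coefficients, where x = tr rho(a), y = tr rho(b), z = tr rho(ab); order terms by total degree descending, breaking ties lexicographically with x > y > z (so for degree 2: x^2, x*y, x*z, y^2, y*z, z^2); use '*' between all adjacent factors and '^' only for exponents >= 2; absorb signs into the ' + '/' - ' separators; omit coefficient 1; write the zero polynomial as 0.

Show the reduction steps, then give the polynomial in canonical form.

-x^2*y^2*z^2 + x^3*y*z + x*y^3*z + x*y*z^3 - 5*x*y*z + x^2 + y^2 + z^2 - 2

apply: tr(a b a) = tr(a) * tr(b a) - tr(b)  (reduce the a square) = x*z - y
use: tr(a b a b) = tr(a b) * tr(a b) - tr(1)  (split on a) = z^2 - 2
tr(a b a b^-1) = tr(a b a) * tr(b) - tr(a b a b)  (eliminate b^-1) = x*y*z - y^2 - z^2 + 2
use: tr(b a b) = tr(b) * tr(a b) - tr(a)  (reduce the b square) = y*z - x
tr(a b a b a) = tr(a) * tr(b a b a) - tr(b a b)  (reduce the a square) = x*z^2 - y*z - x
use: tr(a b a b a b) = tr(b a b a) * tr(b a) - tr(a b)  (split on b) = z^3 - 3*z
apply: tr(b^-1 a b a b a) = tr(a b a b a) * tr(b) - tr(a b a b a b)  (eliminate b^-1) = x*y*z^2 - y^2*z - z^3 - x*y + 3*z
tr(b a b a b^-2 a) = tr(b^-1 a b a b a) * tr(b) - tr(b^-1 a b a b a b)  (eliminate b^-1) = x*y^2*z^2 - y^3*z - y*z^3 - x*y^2 - x*z^2 + 4*y*z + x
use: tr(a^-1 b a b a b^-2) = tr(b a b a b^-2) * tr(a) - tr(b a b a b^-2 a)  (eliminate a^-1) = -x*y^2*z^2 + x^2*y*z + y^3*z + y*z^3 - 4*y*z + x
apply: tr(a^-1 b a b a b^-2 a^-1) = tr(a^-1 b a b a b^-2) * tr(a) - tr(a^-1 b a b a b^-2 a)  (eliminate a^-1) = -x^2*y^2*z^2 + x^3*y*z + x*y^3*z + x*y*z^3 - 5*x*y*z + x^2 + y^2 + z^2 - 2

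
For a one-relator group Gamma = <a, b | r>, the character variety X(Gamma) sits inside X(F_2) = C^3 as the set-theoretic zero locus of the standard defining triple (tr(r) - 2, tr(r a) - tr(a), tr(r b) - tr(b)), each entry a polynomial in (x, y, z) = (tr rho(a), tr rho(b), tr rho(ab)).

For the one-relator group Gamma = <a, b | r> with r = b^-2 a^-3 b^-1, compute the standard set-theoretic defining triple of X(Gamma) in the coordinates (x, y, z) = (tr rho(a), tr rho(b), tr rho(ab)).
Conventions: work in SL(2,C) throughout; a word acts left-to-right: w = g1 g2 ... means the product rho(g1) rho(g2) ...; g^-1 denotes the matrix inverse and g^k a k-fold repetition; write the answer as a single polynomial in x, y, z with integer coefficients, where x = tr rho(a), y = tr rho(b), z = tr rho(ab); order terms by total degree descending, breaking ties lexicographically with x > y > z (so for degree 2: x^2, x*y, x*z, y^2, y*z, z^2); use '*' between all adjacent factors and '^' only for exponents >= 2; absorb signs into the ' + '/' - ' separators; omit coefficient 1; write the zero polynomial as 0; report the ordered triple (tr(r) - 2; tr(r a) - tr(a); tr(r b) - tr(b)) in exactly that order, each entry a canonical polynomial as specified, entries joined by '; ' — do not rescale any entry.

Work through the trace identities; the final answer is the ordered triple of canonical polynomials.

x^2*y^2*z - x^3*y - x*y^3 - x^2*z - y^2*z + 4*x*y + z - 2; x^3*y^2*z - x^4*y - x^2*y^3 - x^2*y*z^2 + 4*x^2*y + y*z^2 - x*z - x - y; x^2*y*z - x^3 - x*y^2 - y*z + 3*x - y

apply: trace(b^-1) = trace(b) = y
trace(b^-2) = trace(b^-1) * trace(b) - trace(1) = y^2 - 2
use: trace(b^-1 a) = trace(a) * trace(b) - trace(a b) = x*y - z
trace(b^-2 a) = trace(b^-1 a) * trace(b) - trace(b^-1 a b) = x*y^2 - y*z - x
trace(b^-2 a^-1) = trace(b^-2) * trace(a) - trace(b^-2 a) = y*z - x
trace(b^-1 a^-2 b^-1) = trace(b^-2 a^-1) * trace(a) - trace(b^-2) = x*y*z - x^2 - y^2 + 2
apply: trace(b^-1 a^-2) = trace(b^-1 a^-1) * trace(a) - trace(b^-1) = x*z - y
trace(a^-2 b^-3) = trace(b^-1 a^-2 b^-1) * trace(b) - trace(b^-1 a^-2) = x*y^2*z - x^2*y - y^3 - x*z + 3*y
apply: trace(a^-1 b^-3) = trace(b^-2 a^-1) * trace(b) - trace(b^-2 a^-1 b) = y^2*z - x*y - z
use: trace(b^-2 a^-3 b^-1) = trace(a^-2 b^-3) * trace(a) - trace(a^-2 b^-3 a) = x^2*y^2*z - x^3*y - x*y^3 - x^2*z - y^2*z + 4*x*y + z
use: trace(b a b a) = trace(b a) * trace(b a) - trace(1) = z^2 - 2
use: trace(a^-1 b a b) = trace(b a b) * trace(a) - trace(b a b a) = x*y*z - x^2 - z^2 + 2
trace(a^-2 b a b) = trace(a^-1 b a b) * trace(a) - trace(a^-1 b a b a) = x^2*y*z - x^3 - x*z^2 - y*z + 3*x
trace(b^-1 a^-2 b a) = trace(a^-2 b a) * trace(b) - trace(a^-2 b a b) = -x^2*y*z + x^3 + x*y^2 + x*z^2 - 3*x
trace(a b^-2 a^-2 b) = trace(b^-1 a^-2 b a) * trace(b) - trace(b^-1 a^-2 b a b) = -x^2*y^2*z + x^3*y + x*y^3 + x*y*z^2 - 4*x*y + z
use: trace(a^-2 b^-1 a b^-2) = trace(a b^-2 a^-2) * trace(b) - trace(a b^-2 a^-2 b) = x^2*y^2*z - x^3*y - x*y^3 - x*y*z^2 + y^2*z + 3*x*y - z
trace(b^-1 a b^-2) = trace(a b^-2) * trace(b) - trace(a b^-1) = x*y^3 - y^2*z - 2*x*y + z
apply: trace(a^2) = trace(a) * trace(a) - trace(1) = x^2 - 2
apply: trace(a b^-1 a) = trace(a^2) * trace(b) - trace(a^2 b) = x^2*y - x*z - y
apply: trace(a b^-1 a b) = trace(a b a) * trace(b) - trace(a b a b) = x*y*z - y^2 - z^2 + 2
apply: trace(a b^-1 a b^-1) = trace(a b^-1 a) * trace(b) - trace(a b^-1 a b) = x^2*y^2 - 2*x*y*z + z^2 - 2
trace(b^-1 a b^-2 a) = trace(a b^-1 a b^-1) * trace(b) - trace(a b^-1 a) = x^2*y^3 - 2*x*y^2*z - x^2*y + y*z^2 + x*z - y
trace(a^-1 b^-1 a b^-2) = trace(b^-1 a b^-2) * trace(a) - trace(b^-1 a b^-2 a) = x*y^2*z - x^2*y - y*z^2 + y
use: trace(b^-2 a^-3 b^-1 a) = trace(a^-2 b^-1 a b^-2) * trace(a) - trace(a^-2 b^-1 a b^-2 a) = x^3*y^2*z - x^4*y - x^2*y^3 - x^2*y*z^2 + 4*x^2*y + y*z^2 - x*z - y
trace(b^-1 a^-3) = trace(a^-2 b^-1) * trace(a) - trace(a^-2 b^-1 a) = x^2*z - x*y - z
trace(a^-3) = trace(a^-2) * trace(a) - trace(a^-1) = x^3 - 3*x
use: trace(b^-2 a^-3) = trace(b^-1 a^-3) * trace(b) - trace(b^-1 a^-3 b) = x^2*y*z - x^3 - x*y^2 - y*z + 3*x
assemble the triple (trace(r) - 2; trace(r a) - x; trace(r b) - y)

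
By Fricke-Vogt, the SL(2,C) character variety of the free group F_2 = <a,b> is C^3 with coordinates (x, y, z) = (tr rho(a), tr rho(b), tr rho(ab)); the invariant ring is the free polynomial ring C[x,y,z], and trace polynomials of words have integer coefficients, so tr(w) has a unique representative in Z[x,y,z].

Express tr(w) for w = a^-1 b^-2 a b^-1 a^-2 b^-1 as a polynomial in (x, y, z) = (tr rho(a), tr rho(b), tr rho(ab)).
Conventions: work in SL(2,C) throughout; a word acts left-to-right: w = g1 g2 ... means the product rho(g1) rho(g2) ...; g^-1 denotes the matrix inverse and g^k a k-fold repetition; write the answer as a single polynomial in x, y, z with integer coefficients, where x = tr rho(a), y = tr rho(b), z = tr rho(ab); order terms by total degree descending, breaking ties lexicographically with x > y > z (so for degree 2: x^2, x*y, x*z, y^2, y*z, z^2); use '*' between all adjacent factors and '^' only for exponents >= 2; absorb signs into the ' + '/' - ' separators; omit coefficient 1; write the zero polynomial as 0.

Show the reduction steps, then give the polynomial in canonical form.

x^2*y^2*z^2 - x^3*y*z - x*y^3*z - x*y*z^3 + y^2*z^2 + 2*x*y*z + x^2 - 2

so tr(b^-1) = tr(b) = y
so tr(b^-2) = tr(b^-1) tr(b) - tr(1) = y^2 - 2
tr(b^-1 a) = tr(a) tr(b) - tr(a b) = x*y - z
so tr(b^-2 a) = tr(b^-1 a) tr(b) - tr(b^-1 a b) = x*y^2 - y*z - x
tr(b^-1 a^-1 b^-1) = tr(b^-2) tr(a) - tr(b^-2 a) = y*z - x
reduce: tr(b a b a) = tr(a b) tr(a b) - tr(1)   [split at repeated a] = z^2 - 2
so tr(a^-1 b a b) = tr(b a b) tr(a) - tr(b a b a) = x*y*z - x^2 - z^2 + 2
tr(a b^-1 a^-1 b) = tr(a^-1 b a) tr(b) - tr(a^-1 b a b) = -x*y*z + x^2 + y^2 + z^2 - 2
so tr(b^-1 a^-1 b^-1 a) = tr(a b^-1 a^-1) tr(b) - tr(a b^-1 a^-1 b) = x*y*z - x^2 - z^2 + 2
reduce: tr(a^-1 b^-1 a^-1 b^-1) = tr(b^-1 a^-1 b^-1) tr(a) - tr(b^-1 a^-1 b^-1 a) = z^2 - 2
tr(a^-2 b^-1 a b) = tr(a^-1 b^-1 a b) tr(a) - tr(a^-1 b^-1 a b a) = -x^2*y*z + x^3 + x*y^2 + x*z^2 - 3*x
so tr(a^-1 b^-1 a b a^-2) = tr(a^-2 b^-1 a b) tr(a) - tr(a^-2 b^-1 a b a) = -x^3*y*z + x^4 + x^2*y^2 + x^2*z^2 + x*y*z - 4*x^2 - y^2 - z^2 + 2
tr(a^2 b) = tr(a) tr(b a) - tr(b) = x*z - y
reduce: tr(a^2) = tr(a) tr(a) - tr(1) = x^2 - 2
tr(a b^2 a) = tr(b) tr(a^2 b) - tr(a^2) = x*y*z - x^2 - y^2 + 2
so tr(a b^2 a b) = tr(b) tr(a b a b) - tr(a b a) = y*z^2 - x*z - y
tr(b a b^-1 a b) = tr(a b^2 a) tr(b) - tr(a b^2 a b) = x*y^2*z - x^2*y - y^3 - y*z^2 + x*z + 3*y
reduce: tr(a b a b a) = tr(a) tr(b a b a) - tr(b a b) = x*z^2 - y*z - x
reduce: tr(a b a b a b) = tr(b a b a) tr(b a) - tr(a b)   [split at repeated b] = z^3 - 3*z
tr(b a b^-1 a b a) = tr(a b a b a) tr(b) - tr(a b a b a b) = x*y*z^2 - y^2*z - z^3 - x*y + 3*z
so tr(a^-1 b a b^-1 a b) = tr(b a b^-1 a b) tr(a) - tr(b a b^-1 a b a) = x^2*y^2*z - x^3*y - x*y^3 - 2*x*y*z^2 + x^2*z + y^2*z + z^3 + 4*x*y - 3*z
reduce: tr(b^-1 a b a^-2 b a) = tr(a^-1 b a b^-1 a b) tr(a) - tr(a^-1 b a b^-1 a b a) = x^3*y^2*z - x^4*y - x^2*y^3 - 2*x^2*y*z^2 + x^3*z + x*z^3 + 5*x^2*y + y^3 + y*z^2 - 4*x*z - 3*y
reduce: tr(a^-1 b^-1 a b a^-2 b) = tr(b^-1 a b a^-2 b) tr(a) - tr(b^-1 a b a^-2 b a) = -x^3*y^2*z + x^4*y + x^2*y^3 + 2*x^2*y*z^2 - x^3*z - x*z^3 - 4*x^2*y - y^3 - y*z^2 + 3*x*z + 3*y
tr(a^-2 b^-1 a^-1 b^-1 a b) = tr(a^-1 b^-1 a b a^-2) tr(b) - tr(a^-1 b^-1 a b a^-2 b) = -x^2*y*z^2 + x^3*z + x*y^2*z + x*z^3 - 3*x*z - y
reduce: tr(b^-1 a b^-1 a^-2 b^-1 a^-1) = tr(a^-2 b^-1 a^-1 b^-1 a) tr(b) - tr(a^-2 b^-1 a^-1 b^-1 a b) = x^2*y*z^2 - x^3*z - x*y^2*z - x*z^3 + y*z^2 + 3*x*z - y
tr(a^-1 b^-2 a b^-1 a^-2 b^-1) = tr(b^-1 a b^-1 a^-2 b^-1 a^-1) tr(b) - tr(b^-1 a b^-1 a^-2 b^-1 a^-1 b) = x^2*y^2*z^2 - x^3*y*z - x*y^3*z - x*y*z^3 + y^2*z^2 + 2*x*y*z + x^2 - 2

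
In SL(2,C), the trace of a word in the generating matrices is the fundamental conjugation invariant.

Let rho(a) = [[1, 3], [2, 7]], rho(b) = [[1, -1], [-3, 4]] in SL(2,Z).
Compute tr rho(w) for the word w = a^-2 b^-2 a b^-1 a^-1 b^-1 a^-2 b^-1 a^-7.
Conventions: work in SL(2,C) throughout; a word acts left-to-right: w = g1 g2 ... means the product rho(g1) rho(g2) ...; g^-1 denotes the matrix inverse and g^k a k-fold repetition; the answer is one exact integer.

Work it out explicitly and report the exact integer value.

rho(a^-1) = [[7, -3], [-2, 1]]
... * rho(a^-1) = [[7, -3], [-2, 1]]  ->  [[55, -24], [-16, 7]]
... * rho(b^-1) = [[4, 1], [3, 1]]  ->  [[148, 31], [-43, -9]]
... * rho(b^-1) = [[4, 1], [3, 1]]  ->  [[685, 179], [-199, -52]]
... * rho(a) = [[1, 3], [2, 7]]  ->  [[1043, 3308], [-303, -961]]
... * rho(b^-1) = [[4, 1], [3, 1]]  ->  [[14096, 4351], [-4095, -1264]]
... * rho(a^-1) = [[7, -3], [-2, 1]]  ->  [[89970, -37937], [-26137, 11021]]
... * rho(b^-1) = [[4, 1], [3, 1]]  ->  [[246069, 52033], [-71485, -15116]]
... * rho(a^-1) = [[7, -3], [-2, 1]]  ->  [[1618417, -686174], [-470163, 199339]]
... * rho(a^-1) = [[7, -3], [-2, 1]]  ->  [[12701267, -5541425], [-3689819, 1609828]]
... * rho(b^-1) = [[4, 1], [3, 1]]  ->  [[34180793, 7159842], [-9929792, -2079991]]
... * rho(a^-1) = [[7, -3], [-2, 1]]  ->  [[224945867, -95382537], [-65348562, 27709385]]
... * rho(a^-1) = [[7, -3], [-2, 1]]  ->  [[1765386143, -770220138], [-512858704, 223755071]]
... * rho(a^-1) = [[7, -3], [-2, 1]]  ->  [[13898143277, -6066378567], [-4037521070, 1762331183]]
... * rho(a^-1) = [[7, -3], [-2, 1]]  ->  [[109419760073, -47760808398], [-31787309856, 13874894393]]
... * rho(a^-1) = [[7, -3], [-2, 1]]  ->  [[861459937307, -376020088617], [-250260957778, 109236823961]]
... * rho(a^-1) = [[7, -3], [-2, 1]]  ->  [[6782259738383, -2960399900538], [-1970300352368, 860019697295]]
... * rho(a^-1) = [[7, -3], [-2, 1]]  ->  [[53396617969757, -23307179115687], [-15512141861166, 6770920754399]]
tr = 53396617969757 + 6770920754399 = 60167538724156

60167538724156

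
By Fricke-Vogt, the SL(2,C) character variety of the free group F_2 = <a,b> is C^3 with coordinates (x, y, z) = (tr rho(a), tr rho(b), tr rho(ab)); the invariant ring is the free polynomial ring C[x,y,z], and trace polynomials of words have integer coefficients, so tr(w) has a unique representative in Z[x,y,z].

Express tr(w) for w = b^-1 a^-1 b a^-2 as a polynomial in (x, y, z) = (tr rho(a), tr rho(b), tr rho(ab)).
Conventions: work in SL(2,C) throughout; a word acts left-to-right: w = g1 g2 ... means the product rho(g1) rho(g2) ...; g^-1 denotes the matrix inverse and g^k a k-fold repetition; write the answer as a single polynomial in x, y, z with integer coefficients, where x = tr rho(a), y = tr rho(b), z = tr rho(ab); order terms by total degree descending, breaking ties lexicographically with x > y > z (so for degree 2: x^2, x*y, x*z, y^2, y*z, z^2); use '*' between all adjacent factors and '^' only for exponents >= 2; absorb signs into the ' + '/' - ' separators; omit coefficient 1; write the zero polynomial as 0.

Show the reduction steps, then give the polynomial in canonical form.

x^2*y*z - x*y^2 - x*z^2 + x

reduce: trace(a^-1 b) = trace(b)*trace(a) - trace(b a)   [inverse elimination on a] = x*y - z
so trace(a^-1 b a^-1) = trace(a^-1 b)*trace(a) - trace(a^-1 b a)   [inverse elimination on a] = x^2*y - x*z - y
so trace(b^2) = trace(b)*trace(b) - trace(1)   [square of b] = y^2 - 2
trace(b^2 a) = trace(b)*trace(a b) - trace(a)   [square of b] = y*z - x
so trace(b a^-1 b) = trace(b^2)*trace(a) - trace(b^2 a)   [inverse elimination on a] = x*y^2 - y*z - x
trace(b a b a) = trace(a b)*trace(a b) - trace(1)   [split at a repeated a] = z^2 - 2
so trace(b a^-1 b a) = trace(b a b)*trace(a) - trace(b a b a)   [inverse elimination on a] = x*y*z - x^2 - z^2 + 2
trace(a^-1 b a^-1 b) = trace(b a^-1 b)*trace(a) - trace(b a^-1 b a)   [inverse elimination on a] = x^2*y^2 - 2*x*y*z + z^2 - 2
so trace(a^-1 b^-1 a^-1 b) = trace(a^-1 b a^-1)*trace(b) - trace(a^-1 b a^-1 b)   [inverse elimination on b] = x*y*z - y^2 - z^2 + 2
trace(b^-1 a^-1 b a^-2) = trace(a^-1 b^-1 a^-1 b)*trace(a) - trace(a^-1 b^-1 a^-1 b a)   [inverse elimination on a] = x^2*y*z - x*y^2 - x*z^2 + x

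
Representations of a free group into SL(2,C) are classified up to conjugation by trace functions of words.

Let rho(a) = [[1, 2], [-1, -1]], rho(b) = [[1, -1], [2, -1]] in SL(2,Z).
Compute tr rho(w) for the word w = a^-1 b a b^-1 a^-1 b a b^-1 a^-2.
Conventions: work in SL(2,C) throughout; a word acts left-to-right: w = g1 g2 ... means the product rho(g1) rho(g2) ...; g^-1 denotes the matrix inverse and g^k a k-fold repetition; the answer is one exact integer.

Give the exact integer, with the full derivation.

-2207

rho(a^-1) = [[-1, -2], [1, 1]]
... * rho(b) = [[1, -1], [2, -1]]  ->  [[-5, 3], [3, -2]]
... * rho(a) = [[1, 2], [-1, -1]]  ->  [[-8, -13], [5, 8]]
... * rho(b^-1) = [[-1, 1], [-2, 1]]  ->  [[34, -21], [-21, 13]]
... * rho(a^-1) = [[-1, -2], [1, 1]]  ->  [[-55, -89], [34, 55]]
... * rho(b) = [[1, -1], [2, -1]]  ->  [[-233, 144], [144, -89]]
... * rho(a) = [[1, 2], [-1, -1]]  ->  [[-377, -610], [233, 377]]
... * rho(b^-1) = [[-1, 1], [-2, 1]]  ->  [[1597, -987], [-987, 610]]
... * rho(a^-1) = [[-1, -2], [1, 1]]  ->  [[-2584, -4181], [1597, 2584]]
... * rho(a^-1) = [[-1, -2], [1, 1]]  ->  [[-1597, 987], [987, -610]]
tr = -1597 + -610 = -2207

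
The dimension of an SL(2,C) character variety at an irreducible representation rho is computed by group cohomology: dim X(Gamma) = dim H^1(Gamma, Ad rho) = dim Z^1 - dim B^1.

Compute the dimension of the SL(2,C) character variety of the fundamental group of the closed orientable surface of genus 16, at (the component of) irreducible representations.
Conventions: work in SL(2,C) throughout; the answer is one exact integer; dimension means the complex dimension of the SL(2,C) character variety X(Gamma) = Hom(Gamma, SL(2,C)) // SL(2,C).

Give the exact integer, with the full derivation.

90

pi_1 of the closed genus-16 surface has 32 generators bound by the single product-of-commutators relator.
A cocycle assigns one sl_2 vector per generator subject to the relator condition d_2(z) = 0: dim of the unconstrained space is 3*2g = 96.
At an irreducible rho, H^2 = coker(d_2) vanishes (Poincare duality: H^2 is dual to H^0 = invariants = 0), so d_2 is surjective onto sl_2 and dim Z^1 = 96 - 3 = 93.
As always at irreducible rho, dim B^1 = 3.
Hence dim X = 93 - 3 = 90.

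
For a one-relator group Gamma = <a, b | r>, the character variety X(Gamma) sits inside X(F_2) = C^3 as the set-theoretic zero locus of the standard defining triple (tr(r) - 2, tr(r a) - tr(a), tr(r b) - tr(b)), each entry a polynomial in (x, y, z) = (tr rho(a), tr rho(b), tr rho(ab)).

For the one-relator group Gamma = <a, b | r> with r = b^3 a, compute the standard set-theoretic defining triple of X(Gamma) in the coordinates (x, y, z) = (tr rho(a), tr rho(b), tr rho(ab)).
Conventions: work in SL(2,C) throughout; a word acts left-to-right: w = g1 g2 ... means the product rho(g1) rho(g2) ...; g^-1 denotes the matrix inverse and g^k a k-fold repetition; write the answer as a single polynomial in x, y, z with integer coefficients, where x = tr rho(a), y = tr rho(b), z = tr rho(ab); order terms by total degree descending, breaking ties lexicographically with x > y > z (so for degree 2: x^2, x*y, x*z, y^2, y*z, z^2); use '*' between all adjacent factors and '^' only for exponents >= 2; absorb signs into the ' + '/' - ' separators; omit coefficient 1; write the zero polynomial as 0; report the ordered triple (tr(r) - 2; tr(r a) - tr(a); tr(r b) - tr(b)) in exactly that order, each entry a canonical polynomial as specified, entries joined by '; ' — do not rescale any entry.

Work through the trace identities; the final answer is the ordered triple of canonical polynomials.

y^2*z - x*y - z - 2; x*y^2*z - x^2*y - y^3 - x*z - x + 3*y; y^3*z - x*y^2 - 2*y*z + x - y

so tr(b a b) = tr(b) * tr(a b) - tr(a)   [square of b] = y*z - x
reduce: tr(b^3 a) = tr(b) * tr(b a b) - tr(b a)   [square of b] = y^2*z - x*y - z
tr(b^2) = tr(b) * tr(b) - tr(1)   [square of b] = y^2 - 2
so tr(a^2 b^2) = tr(a) * tr(b^2 a) - tr(b^2)   [square of a] = x*y*z - x^2 - y^2 + 2
so tr(a^2 b) = tr(a) * tr(b a) - tr(b)   [square of a] = x*z - y
tr(b^3 a^2) = tr(b) * tr(a^2 b^2) - tr(a^2 b)   [square of b] = x*y^2*z - x^2*y - y^3 - x*z + 3*y
reduce: tr(b^3 a b) = tr(b) * tr(a b^3) - tr(a b^2) = y^3*z - x*y^2 - 2*y*z + x
assemble the triple (tr(r) - 2; tr(r a) - x; tr(r b) - y)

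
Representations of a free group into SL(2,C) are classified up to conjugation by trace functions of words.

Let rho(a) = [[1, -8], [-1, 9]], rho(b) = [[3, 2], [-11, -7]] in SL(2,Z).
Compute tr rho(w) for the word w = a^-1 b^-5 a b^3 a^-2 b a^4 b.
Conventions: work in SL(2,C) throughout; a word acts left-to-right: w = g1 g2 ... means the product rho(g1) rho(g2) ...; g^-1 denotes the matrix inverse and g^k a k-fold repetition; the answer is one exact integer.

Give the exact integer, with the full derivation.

-102765218844610

rho(a^-1) = [[9, 8], [1, 1]]
... * rho(b^-1) = [[-7, -2], [11, 3]]  ->  [[25, 6], [4, 1]]
... * rho(b^-1) = [[-7, -2], [11, 3]]  ->  [[-109, -32], [-17, -5]]
... * rho(b^-1) = [[-7, -2], [11, 3]]  ->  [[411, 122], [64, 19]]
... * rho(b^-1) = [[-7, -2], [11, 3]]  ->  [[-1535, -456], [-239, -71]]
... * rho(b^-1) = [[-7, -2], [11, 3]]  ->  [[5729, 1702], [892, 265]]
... * rho(a) = [[1, -8], [-1, 9]]  ->  [[4027, -30514], [627, -4751]]
... * rho(b) = [[3, 2], [-11, -7]]  ->  [[347735, 221652], [54142, 34511]]
... * rho(b) = [[3, 2], [-11, -7]]  ->  [[-1394967, -856094], [-217195, -133293]]
... * rho(b) = [[3, 2], [-11, -7]]  ->  [[5232133, 3202724], [814638, 498661]]
... * rho(a^-1) = [[9, 8], [1, 1]]  ->  [[50291921, 45059788], [7830403, 7015765]]
... * rho(a^-1) = [[9, 8], [1, 1]]  ->  [[497687077, 447395156], [77489392, 69658989]]
... * rho(b) = [[3, 2], [-11, -7]]  ->  [[-3428285485, -2136391938], [-533780703, -332634139]]
... * rho(a) = [[1, -8], [-1, 9]]  ->  [[-1291893547, 8198756438], [-201146564, 1276538373]]
... * rho(a) = [[1, -8], [-1, 9]]  ->  [[-9490649985, 84123956318], [-1477684937, 13098017869]]
... * rho(a) = [[1, -8], [-1, 9]]  ->  [[-93614606303, 833040806742], [-14575702806, 129703640317]]
... * rho(a) = [[1, -8], [-1, 9]]  ->  [[-926655413045, 8246284111102], [-144279343123, 1283938385301]]
... * rho(b) = [[3, 2], [-11, -7]]  ->  [[-93489091461257, -59577299603804], [-14556160267680, -9276127383353]]
tr = -93489091461257 + -9276127383353 = -102765218844610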